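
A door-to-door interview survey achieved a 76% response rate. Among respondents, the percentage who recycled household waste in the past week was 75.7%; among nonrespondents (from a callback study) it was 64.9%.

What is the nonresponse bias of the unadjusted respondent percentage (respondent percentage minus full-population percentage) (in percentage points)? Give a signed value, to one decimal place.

+2.6 percentage points

Nonresponse fraction = 1 − 0.76 = 0.24.
Bias = (nonresponse fraction) × (respondent percentage − nonrespondent percentage)
     = 0.24 × (75.7 − 64.9) = 0.24 × 10.8 = 2.592.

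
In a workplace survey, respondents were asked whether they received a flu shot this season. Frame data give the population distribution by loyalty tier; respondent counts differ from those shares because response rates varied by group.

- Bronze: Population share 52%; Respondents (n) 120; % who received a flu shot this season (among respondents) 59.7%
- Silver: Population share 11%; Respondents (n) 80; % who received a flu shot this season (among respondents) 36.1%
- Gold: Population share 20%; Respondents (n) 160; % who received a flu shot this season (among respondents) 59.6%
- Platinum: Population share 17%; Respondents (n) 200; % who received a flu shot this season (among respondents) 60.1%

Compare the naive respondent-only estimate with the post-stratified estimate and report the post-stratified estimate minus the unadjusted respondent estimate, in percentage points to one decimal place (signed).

Without adjustment, the pooled respondent share is:
  (120/560)×59.7 + (80/560)×36.1 + (160/560)×59.6 + (200/560)×60.1 = 56.4429%
Reweighting by population loyalty tier shares:
  0.52×59.7 + 0.11×36.1 + 0.2×59.6 + 0.17×60.1 = 57.152%
Difference = 57.152 − 56.4429 = 0.7091 pp.

+0.7 percentage points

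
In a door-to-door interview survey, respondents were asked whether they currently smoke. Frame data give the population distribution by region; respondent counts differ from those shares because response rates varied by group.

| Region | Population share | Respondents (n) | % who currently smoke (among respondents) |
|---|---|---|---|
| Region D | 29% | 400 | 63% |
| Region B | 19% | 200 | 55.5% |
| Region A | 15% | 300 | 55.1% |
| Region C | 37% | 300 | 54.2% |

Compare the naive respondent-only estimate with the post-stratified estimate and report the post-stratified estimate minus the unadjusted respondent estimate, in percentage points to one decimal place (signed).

-0.4 percentage points

Unadjusted (pooled respondent) estimate weights by respondent counts:
  (400/1200)×63 + (200/1200)×55.5 + (300/1200)×55.1 + (300/1200)×54.2 = 57.575%
Reweighting by population region shares:
  0.29×63 + 0.19×55.5 + 0.15×55.1 + 0.37×54.2 = 57.134%
Difference = 57.134 − 57.575 = -0.441 pp.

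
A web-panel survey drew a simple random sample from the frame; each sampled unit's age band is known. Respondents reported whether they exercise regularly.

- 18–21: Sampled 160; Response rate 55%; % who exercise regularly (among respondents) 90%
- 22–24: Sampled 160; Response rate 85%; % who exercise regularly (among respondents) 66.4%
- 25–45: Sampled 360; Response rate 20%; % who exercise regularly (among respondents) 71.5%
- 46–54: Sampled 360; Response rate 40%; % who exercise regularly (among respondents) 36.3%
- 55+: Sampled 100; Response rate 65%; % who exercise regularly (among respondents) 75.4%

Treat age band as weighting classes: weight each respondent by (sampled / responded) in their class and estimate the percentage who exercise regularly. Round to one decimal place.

62.6%

With weight = n_sampled/n_responded per class, the weighted class total is n_sampled:
  18–21: 160 × 90 = 14,400
  22–24: 160 × 66.4 = 10,624
  25–45: 360 × 71.5 = 25,740
  46–54: 360 × 36.3 = 13068
  55+: 100 × 75.4 = 7540
Adjusted estimate = 71,372 / 1,140 = 62.607 → 62.6%.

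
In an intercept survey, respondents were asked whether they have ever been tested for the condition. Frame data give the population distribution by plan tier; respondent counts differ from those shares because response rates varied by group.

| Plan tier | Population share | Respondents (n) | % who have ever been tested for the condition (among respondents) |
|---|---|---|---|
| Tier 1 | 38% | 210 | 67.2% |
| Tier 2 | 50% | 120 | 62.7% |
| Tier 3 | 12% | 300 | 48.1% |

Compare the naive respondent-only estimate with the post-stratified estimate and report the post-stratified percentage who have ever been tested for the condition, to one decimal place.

Naive respondent-only estimate (weights = respondent counts):
  (210/630)×67.2 + (120/630)×62.7 + (300/630)×48.1 = 57.2476%
Reweighting by population plan tier shares:
  0.38×67.2 + 0.5×62.7 + 0.12×48.1 = 62.658%

62.7%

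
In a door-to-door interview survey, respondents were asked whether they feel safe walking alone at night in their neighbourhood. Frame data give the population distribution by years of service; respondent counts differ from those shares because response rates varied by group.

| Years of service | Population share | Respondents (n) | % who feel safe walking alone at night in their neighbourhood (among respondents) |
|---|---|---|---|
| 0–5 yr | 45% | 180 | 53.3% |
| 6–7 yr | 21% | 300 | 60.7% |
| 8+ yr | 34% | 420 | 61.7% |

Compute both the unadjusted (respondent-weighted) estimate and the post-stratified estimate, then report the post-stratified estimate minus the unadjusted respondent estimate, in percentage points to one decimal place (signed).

Unadjusted (pooled respondent) estimate weights by respondent counts:
  (180/900)×53.3 + (300/900)×60.7 + (420/900)×61.7 = 59.6867%
Reweighting by population years of service shares:
  0.45×53.3 + 0.21×60.7 + 0.34×61.7 = 57.71%
Difference = 57.71 − 59.6867 = -1.9767 pp.

-2.0 percentage points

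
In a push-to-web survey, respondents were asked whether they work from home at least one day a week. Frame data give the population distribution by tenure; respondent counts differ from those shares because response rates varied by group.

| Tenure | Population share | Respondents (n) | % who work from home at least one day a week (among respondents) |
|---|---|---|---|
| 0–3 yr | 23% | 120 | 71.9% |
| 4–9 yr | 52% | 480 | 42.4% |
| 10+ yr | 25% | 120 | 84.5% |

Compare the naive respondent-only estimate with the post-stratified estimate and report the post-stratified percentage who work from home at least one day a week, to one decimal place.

59.7%

Naive respondent-only estimate (weights = respondent counts):
  (120/720)×71.9 + (480/720)×42.4 + (120/720)×84.5 = 54.3333%
Post-stratified estimate weights by population shares:
  0.23×71.9 + 0.52×42.4 + 0.25×84.5 = 59.71%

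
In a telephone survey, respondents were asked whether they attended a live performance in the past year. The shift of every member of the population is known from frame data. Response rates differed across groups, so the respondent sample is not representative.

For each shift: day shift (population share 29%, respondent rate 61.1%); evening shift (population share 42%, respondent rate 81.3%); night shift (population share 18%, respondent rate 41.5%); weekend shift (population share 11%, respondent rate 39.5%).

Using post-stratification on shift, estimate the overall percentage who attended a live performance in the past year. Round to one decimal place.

Weight each group's respondent value by its population share:
  day shift: 0.29 × 61.1 = 17.719
  evening shift: 0.42 × 81.3 = 34.146
  night shift: 0.18 × 41.5 = 7.47
  weekend shift: 0.11 × 39.5 = 4.345
Post-stratified estimate = 63.68 → 63.7%.

63.7%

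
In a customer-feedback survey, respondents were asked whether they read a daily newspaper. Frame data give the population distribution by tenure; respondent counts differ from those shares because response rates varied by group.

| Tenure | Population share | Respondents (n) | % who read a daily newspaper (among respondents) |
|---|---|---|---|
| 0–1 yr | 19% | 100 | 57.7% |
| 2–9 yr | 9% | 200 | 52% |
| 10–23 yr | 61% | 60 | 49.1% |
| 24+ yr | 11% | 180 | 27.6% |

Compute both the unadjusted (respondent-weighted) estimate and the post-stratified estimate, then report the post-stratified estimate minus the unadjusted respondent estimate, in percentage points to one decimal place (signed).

Naive respondent-only estimate (weights = respondent counts):
  (100/540)×57.7 + (200/540)×52 + (60/540)×49.1 + (180/540)×27.6 = 44.6%
Post-stratified estimate weights by population shares:
  0.19×57.7 + 0.09×52 + 0.61×49.1 + 0.11×27.6 = 48.63%
Difference = 48.63 − 44.6 = 4.03 pp.

+4.0 percentage points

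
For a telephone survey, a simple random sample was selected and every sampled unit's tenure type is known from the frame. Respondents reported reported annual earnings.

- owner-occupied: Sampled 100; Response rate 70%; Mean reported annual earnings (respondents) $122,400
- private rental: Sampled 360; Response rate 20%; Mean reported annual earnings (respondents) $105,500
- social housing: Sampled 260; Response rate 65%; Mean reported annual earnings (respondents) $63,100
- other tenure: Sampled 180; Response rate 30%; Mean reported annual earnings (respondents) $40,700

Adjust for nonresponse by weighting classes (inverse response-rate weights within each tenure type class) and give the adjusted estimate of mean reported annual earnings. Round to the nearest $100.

$82,200

Each respondent's weight = sampled/responded in their class; summing within a class gives n_sampled, so:
  owner-occupied: 100 × 122,400 = 12,240,000
  private rental: 360 × 105,500 = 37,980,000
  social housing: 260 × 63,100 = 16,406,000
  other tenure: 180 × 40,700 = 7,326,000
Adjusted estimate = 73,952,000 / 900 = 82168.9 → $82,200.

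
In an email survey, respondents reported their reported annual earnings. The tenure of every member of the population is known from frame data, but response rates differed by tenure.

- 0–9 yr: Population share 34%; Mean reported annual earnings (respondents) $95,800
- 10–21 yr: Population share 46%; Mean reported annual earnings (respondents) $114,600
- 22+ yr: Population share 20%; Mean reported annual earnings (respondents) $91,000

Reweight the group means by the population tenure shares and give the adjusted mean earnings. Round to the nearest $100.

$103,500

Each cell contributes population-share × respondent value:
  0–9 yr: 0.34 × 95,800 = 32,572
  10–21 yr: 0.46 × 114,600 = 52,716
  22+ yr: 0.2 × 91,000 = 18,200
Post-stratified estimate = 103,488 → $103,500.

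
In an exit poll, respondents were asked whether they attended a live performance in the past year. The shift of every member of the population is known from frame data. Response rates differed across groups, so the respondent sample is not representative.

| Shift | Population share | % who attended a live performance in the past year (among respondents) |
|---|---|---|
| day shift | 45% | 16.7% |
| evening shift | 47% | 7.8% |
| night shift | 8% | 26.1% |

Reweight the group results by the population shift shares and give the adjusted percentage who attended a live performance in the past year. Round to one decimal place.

13.3%

Weight each group's respondent value by its population share:
  day shift: 0.45 × 16.7 = 7.515
  evening shift: 0.47 × 7.8 = 3.666
  night shift: 0.08 × 26.1 = 2.088
Post-stratified estimate = 13.269 → 13.3%.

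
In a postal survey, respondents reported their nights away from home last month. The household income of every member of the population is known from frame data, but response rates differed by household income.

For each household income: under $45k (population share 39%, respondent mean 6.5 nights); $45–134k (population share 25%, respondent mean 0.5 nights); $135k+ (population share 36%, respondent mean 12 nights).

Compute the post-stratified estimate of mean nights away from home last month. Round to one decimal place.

7.0

Weight each group's respondent value by its population share:
  under $45k: 0.39 × 6.5 = 2.535
  $45–134k: 0.25 × 0.5 = 0.125
  $135k+: 0.36 × 12 = 4.32
Post-stratified estimate = 6.98 → 7.0.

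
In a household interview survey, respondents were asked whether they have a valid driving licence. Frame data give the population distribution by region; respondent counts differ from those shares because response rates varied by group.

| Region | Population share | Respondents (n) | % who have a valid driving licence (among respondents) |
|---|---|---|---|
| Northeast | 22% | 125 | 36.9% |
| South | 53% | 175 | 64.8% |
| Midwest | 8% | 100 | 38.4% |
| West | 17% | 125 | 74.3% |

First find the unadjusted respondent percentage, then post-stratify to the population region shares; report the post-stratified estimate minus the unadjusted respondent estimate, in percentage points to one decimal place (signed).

+2.8 percentage points

Unadjusted (pooled respondent) estimate weights by respondent counts:
  (125/525)×36.9 + (175/525)×64.8 + (100/525)×38.4 + (125/525)×74.3 = 55.3905%
Post-stratifying to population shares instead:
  0.22×36.9 + 0.53×64.8 + 0.08×38.4 + 0.17×74.3 = 58.165%
Difference = 58.165 − 55.3905 = 2.7745 pp.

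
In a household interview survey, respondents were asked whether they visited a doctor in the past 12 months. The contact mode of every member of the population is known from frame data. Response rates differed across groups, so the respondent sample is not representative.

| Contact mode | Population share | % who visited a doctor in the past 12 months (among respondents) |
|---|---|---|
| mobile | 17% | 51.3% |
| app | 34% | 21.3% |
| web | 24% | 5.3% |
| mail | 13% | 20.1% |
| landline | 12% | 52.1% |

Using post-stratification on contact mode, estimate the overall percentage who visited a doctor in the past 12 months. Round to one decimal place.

Reweight to the known contact mode distribution:
  mobile: 0.17 × 51.3 = 8.721
  app: 0.34 × 21.3 = 7.242
  web: 0.24 × 5.3 = 1.272
  mail: 0.13 × 20.1 = 2.613
  landline: 0.12 × 52.1 = 6.252
Post-stratified estimate = 26.1 → 26.1%.

26.1%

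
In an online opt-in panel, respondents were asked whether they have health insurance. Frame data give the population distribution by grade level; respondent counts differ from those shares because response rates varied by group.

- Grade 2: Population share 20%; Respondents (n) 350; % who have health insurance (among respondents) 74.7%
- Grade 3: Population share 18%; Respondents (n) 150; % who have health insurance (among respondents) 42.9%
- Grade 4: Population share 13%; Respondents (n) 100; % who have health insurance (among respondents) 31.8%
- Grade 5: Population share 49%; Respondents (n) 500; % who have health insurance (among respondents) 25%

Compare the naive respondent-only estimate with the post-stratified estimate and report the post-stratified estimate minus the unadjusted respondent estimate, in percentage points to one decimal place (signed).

Without adjustment, the pooled respondent share is:
  (350/1100)×74.7 + (150/1100)×42.9 + (100/1100)×31.8 + (500/1100)×25 = 43.8727%
Post-stratified estimate weights by population shares:
  0.2×74.7 + 0.18×42.9 + 0.13×31.8 + 0.49×25 = 39.046%
Difference = 39.046 − 43.8727 = -4.8267 pp.

-4.8 percentage points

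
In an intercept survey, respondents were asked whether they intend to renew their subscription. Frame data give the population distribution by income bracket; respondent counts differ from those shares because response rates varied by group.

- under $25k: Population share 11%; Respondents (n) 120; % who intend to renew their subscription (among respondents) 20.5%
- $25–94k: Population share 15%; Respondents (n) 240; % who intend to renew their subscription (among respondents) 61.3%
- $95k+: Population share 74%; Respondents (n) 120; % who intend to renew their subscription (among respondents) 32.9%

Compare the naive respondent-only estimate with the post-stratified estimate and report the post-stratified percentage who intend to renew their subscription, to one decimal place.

35.8%

Naive respondent-only estimate (weights = respondent counts):
  (120/480)×20.5 + (240/480)×61.3 + (120/480)×32.9 = 44%
Reweighting by population income bracket shares:
  0.11×20.5 + 0.15×61.3 + 0.74×32.9 = 35.796%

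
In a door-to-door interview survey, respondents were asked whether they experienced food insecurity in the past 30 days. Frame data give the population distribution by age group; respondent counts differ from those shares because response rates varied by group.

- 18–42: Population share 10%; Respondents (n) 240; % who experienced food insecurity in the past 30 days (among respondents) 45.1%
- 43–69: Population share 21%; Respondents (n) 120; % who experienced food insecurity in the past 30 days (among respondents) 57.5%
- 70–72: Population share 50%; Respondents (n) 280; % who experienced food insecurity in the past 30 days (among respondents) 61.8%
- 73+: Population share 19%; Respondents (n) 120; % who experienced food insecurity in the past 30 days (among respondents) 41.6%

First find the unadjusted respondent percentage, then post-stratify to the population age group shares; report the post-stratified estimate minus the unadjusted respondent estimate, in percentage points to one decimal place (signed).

+2.7 percentage points

Naive respondent-only estimate (weights = respondent counts):
  (240/760)×45.1 + (120/760)×57.5 + (280/760)×61.8 + (120/760)×41.6 = 52.6579%
Post-stratified estimate weights by population shares:
  0.1×45.1 + 0.21×57.5 + 0.5×61.8 + 0.19×41.6 = 55.389%
Difference = 55.389 − 52.6579 = 2.7311 pp.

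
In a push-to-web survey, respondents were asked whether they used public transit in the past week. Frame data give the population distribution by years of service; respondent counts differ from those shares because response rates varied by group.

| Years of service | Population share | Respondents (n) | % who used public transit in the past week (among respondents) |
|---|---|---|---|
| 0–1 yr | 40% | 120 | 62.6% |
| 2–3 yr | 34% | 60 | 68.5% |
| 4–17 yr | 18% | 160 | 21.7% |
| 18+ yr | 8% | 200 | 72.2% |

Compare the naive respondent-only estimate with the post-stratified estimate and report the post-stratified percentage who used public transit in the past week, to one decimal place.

58.0%

Without adjustment, the pooled respondent share is:
  (120/540)×62.6 + (60/540)×68.5 + (160/540)×21.7 + (200/540)×72.2 = 54.6926%
Reweighting by population years of service shares:
  0.4×62.6 + 0.34×68.5 + 0.18×21.7 + 0.08×72.2 = 58.012%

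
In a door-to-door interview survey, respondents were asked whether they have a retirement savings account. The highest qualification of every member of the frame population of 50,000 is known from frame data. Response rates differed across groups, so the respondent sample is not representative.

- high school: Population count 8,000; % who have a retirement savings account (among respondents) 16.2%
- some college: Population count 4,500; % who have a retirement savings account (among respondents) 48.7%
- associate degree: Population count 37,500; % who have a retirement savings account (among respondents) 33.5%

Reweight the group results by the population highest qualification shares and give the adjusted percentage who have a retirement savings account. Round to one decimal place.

32.1%

Reweight to the known highest qualification distribution:
  high school: (8,000/50,000) × 16.2 = 2.592
  some college: (4,500/50,000) × 48.7 = 4.383
  associate degree: (37,500/50,000) × 33.5 = 25.125
Post-stratified estimate = 32.1 → 32.1%.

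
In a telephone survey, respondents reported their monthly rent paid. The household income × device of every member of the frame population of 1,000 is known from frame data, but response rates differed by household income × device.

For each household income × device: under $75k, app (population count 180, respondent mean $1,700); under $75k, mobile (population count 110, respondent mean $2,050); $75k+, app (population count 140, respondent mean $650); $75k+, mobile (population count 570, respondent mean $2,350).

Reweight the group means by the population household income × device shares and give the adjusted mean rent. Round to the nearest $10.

$1,960

Weight each group's respondent value by its population share:
  under $75k, app: (180/1,000) × 1700 = 306
  under $75k, mobile: (110/1,000) × 2050 = 225.5
  $75k+, app: (140/1,000) × 650 = 91
  $75k+, mobile: (570/1,000) × 2350 = 1339.5
Post-stratified estimate = 1962 → $1,960.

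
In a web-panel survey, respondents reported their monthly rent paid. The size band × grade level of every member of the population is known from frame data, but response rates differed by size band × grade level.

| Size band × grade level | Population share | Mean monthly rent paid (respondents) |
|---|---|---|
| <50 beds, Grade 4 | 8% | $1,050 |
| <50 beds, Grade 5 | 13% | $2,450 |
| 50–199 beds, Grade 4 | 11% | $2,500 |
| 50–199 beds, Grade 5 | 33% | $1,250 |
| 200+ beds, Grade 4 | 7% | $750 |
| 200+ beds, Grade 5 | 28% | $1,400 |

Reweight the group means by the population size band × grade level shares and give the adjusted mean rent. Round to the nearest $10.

$1,530

Reweight to the known size band × grade level distribution:
  <50 beds, Grade 4: 0.08 × 1050 = 84
  <50 beds, Grade 5: 0.13 × 2450 = 318.5
  50–199 beds, Grade 4: 0.11 × 2500 = 275
  50–199 beds, Grade 5: 0.33 × 1250 = 412.5
  200+ beds, Grade 4: 0.07 × 750 = 52.5
  200+ beds, Grade 5: 0.28 × 1400 = 392
Post-stratified estimate = 1534.5 → $1,530.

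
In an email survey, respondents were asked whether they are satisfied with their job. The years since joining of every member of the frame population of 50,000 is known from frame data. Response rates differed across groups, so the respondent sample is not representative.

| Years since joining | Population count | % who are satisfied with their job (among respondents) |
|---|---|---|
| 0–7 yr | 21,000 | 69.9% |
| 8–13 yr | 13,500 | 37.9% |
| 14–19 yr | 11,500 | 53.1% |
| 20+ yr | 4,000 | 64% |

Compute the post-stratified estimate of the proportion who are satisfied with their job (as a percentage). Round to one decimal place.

Reweight to the known years since joining distribution:
  0–7 yr: (21,000/50,000) × 69.9 = 29.358
  8–13 yr: (13,500/50,000) × 37.9 = 10.233
  14–19 yr: (11,500/50,000) × 53.1 = 12.213
  20+ yr: (4,000/50,000) × 64 = 5.12
Post-stratified estimate = 56.924 → 56.9%.

56.9%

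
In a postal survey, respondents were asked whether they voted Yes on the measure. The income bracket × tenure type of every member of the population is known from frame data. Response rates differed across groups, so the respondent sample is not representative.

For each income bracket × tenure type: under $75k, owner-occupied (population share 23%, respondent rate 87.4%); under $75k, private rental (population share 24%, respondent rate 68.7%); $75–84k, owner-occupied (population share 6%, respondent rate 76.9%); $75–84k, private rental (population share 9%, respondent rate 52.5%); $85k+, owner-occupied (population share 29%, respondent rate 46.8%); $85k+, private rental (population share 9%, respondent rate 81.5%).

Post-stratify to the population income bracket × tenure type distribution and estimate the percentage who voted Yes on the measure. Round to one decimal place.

66.8%

Each cell contributes population-share × respondent value:
  under $75k, owner-occupied: 0.23 × 87.4 = 20.102
  under $75k, private rental: 0.24 × 68.7 = 16.488
  $75–84k, owner-occupied: 0.06 × 76.9 = 4.614
  $75–84k, private rental: 0.09 × 52.5 = 4.725
  $85k+, owner-occupied: 0.29 × 46.8 = 13.572
  $85k+, private rental: 0.09 × 81.5 = 7.335
Post-stratified estimate = 66.836 → 66.8%.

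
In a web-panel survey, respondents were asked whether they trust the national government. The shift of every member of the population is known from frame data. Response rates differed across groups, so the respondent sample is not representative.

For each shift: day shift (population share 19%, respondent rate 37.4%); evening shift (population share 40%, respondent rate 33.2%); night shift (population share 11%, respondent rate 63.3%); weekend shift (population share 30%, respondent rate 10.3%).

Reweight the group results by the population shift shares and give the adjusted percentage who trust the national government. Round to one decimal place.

Weight each group's respondent value by its population share:
  day shift: 0.19 × 37.4 = 7.106
  evening shift: 0.4 × 33.2 = 13.28
  night shift: 0.11 × 63.3 = 6.963
  weekend shift: 0.3 × 10.3 = 3.09
Post-stratified estimate = 30.439 → 30.4%.

30.4%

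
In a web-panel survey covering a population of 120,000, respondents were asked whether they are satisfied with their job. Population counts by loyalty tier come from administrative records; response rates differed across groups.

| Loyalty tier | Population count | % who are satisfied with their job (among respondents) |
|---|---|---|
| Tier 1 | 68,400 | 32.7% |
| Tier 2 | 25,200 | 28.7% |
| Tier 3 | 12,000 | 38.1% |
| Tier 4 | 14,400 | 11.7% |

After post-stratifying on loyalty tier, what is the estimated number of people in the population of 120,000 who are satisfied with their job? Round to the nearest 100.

35,900

Apply each group's respondent rate to its population count:
  Tier 1: 68,400 × 32.7% = 22366.8
  Tier 2: 25,200 × 28.7% = 7232.4
  Tier 3: 12,000 × 38.1% = 4572
  Tier 4: 14,400 × 11.7% = 1684.8
Estimated total = 35,856 → 35,900.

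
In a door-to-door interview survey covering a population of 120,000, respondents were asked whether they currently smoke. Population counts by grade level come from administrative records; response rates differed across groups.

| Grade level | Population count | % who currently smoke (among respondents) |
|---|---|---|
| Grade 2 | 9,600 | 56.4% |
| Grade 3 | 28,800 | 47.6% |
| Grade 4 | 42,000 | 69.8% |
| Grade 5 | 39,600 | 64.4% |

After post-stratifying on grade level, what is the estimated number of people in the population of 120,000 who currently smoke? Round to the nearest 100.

Apply each group's respondent rate to its population count:
  Grade 2: 9,600 × 56.4% = 5414.4
  Grade 3: 28,800 × 47.6% = 13708.8
  Grade 4: 42,000 × 69.8% = 29,316
  Grade 5: 39,600 × 64.4% = 25502.4
Estimated total = 73941.6 → 73,900.

73,900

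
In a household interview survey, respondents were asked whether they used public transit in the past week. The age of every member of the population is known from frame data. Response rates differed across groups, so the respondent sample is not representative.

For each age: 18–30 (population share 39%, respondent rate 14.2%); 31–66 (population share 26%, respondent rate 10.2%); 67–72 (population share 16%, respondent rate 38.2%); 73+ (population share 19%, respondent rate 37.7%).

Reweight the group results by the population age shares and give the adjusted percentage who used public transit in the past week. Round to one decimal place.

21.5%

Post-stratification weights by population share, not respondent share:
  18–30: 0.39 × 14.2 = 5.538
  31–66: 0.26 × 10.2 = 2.652
  67–72: 0.16 × 38.2 = 6.112
  73+: 0.19 × 37.7 = 7.163
Post-stratified estimate = 21.465 → 21.5%.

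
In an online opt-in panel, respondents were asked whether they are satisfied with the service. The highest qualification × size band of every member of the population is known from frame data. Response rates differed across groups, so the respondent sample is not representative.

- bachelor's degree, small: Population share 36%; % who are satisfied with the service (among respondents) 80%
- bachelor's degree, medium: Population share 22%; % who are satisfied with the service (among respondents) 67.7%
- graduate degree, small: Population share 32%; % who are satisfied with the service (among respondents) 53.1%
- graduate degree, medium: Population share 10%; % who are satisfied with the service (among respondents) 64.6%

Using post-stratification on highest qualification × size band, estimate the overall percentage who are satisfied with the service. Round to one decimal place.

Reweight to the known highest qualification × size band distribution:
  bachelor's degree, small: 0.36 × 80 = 28.8
  bachelor's degree, medium: 0.22 × 67.7 = 14.894
  graduate degree, small: 0.32 × 53.1 = 16.992
  graduate degree, medium: 0.1 × 64.6 = 6.46
Post-stratified estimate = 67.146 → 67.1%.

67.1%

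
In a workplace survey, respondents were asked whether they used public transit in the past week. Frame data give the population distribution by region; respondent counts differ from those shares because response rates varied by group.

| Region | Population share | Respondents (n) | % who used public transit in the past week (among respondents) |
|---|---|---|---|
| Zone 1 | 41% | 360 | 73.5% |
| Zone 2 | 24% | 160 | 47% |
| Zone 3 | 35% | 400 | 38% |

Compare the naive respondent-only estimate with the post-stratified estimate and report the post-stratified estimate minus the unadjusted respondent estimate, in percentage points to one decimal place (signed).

Without adjustment, the pooled respondent share is:
  (360/920)×73.5 + (160/920)×47 + (400/920)×38 = 53.4565%
Post-stratifying to population shares instead:
  0.41×73.5 + 0.24×47 + 0.35×38 = 54.715%
Difference = 54.715 − 53.4565 = 1.2585 pp.

+1.3 percentage points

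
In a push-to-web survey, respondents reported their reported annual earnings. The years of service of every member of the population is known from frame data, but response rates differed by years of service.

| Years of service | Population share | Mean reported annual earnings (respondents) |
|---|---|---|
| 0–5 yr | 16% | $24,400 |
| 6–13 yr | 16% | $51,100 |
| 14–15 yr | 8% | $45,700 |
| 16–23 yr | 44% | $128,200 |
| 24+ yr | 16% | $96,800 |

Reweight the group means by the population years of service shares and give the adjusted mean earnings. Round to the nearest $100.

Reweight to the known years of service distribution:
  0–5 yr: 0.16 × 24,400 = 3904
  6–13 yr: 0.16 × 51,100 = 8176
  14–15 yr: 0.08 × 45,700 = 3656
  16–23 yr: 0.44 × 128,200 = 56,408
  24+ yr: 0.16 × 96,800 = 15,488
Post-stratified estimate = 87,632 → $87,600.

$87,600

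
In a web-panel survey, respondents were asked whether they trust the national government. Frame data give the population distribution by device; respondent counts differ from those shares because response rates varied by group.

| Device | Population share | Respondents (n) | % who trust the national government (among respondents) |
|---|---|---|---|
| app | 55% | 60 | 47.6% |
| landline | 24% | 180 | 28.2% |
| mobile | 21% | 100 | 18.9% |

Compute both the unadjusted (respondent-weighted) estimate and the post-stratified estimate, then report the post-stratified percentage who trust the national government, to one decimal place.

Unadjusted (pooled respondent) estimate weights by respondent counts:
  (60/340)×47.6 + (180/340)×28.2 + (100/340)×18.9 = 28.8882%
Post-stratified estimate weights by population shares:
  0.55×47.6 + 0.24×28.2 + 0.21×18.9 = 36.917%

36.9%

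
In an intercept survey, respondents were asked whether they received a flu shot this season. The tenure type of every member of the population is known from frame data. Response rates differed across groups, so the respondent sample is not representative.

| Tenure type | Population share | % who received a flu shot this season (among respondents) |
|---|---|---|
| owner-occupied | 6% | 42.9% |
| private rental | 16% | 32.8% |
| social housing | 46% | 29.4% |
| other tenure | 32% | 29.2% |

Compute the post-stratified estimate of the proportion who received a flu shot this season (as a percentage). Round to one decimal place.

30.7%

Reweight to the known tenure type distribution:
  owner-occupied: 0.06 × 42.9 = 2.574
  private rental: 0.16 × 32.8 = 5.248
  social housing: 0.46 × 29.4 = 13.524
  other tenure: 0.32 × 29.2 = 9.344
Post-stratified estimate = 30.69 → 30.7%.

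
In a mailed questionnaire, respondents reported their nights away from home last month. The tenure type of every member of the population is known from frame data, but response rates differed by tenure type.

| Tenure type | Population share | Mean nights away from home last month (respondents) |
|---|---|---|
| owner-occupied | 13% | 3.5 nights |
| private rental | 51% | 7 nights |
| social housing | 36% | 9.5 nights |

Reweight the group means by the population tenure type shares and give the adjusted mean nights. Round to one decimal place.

7.4

Reweight to the known tenure type distribution:
  owner-occupied: 0.13 × 3.5 = 0.455
  private rental: 0.51 × 7 = 3.57
  social housing: 0.36 × 9.5 = 3.42
Post-stratified estimate = 7.445 → 7.4.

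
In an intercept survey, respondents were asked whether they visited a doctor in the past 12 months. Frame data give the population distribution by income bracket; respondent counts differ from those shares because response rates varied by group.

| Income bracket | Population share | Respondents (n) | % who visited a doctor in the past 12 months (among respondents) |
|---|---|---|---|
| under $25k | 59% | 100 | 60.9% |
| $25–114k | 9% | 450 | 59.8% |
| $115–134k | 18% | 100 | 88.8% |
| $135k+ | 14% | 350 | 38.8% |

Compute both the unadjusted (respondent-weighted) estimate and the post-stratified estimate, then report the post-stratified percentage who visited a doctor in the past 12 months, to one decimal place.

62.7%

Unadjusted (pooled respondent) estimate weights by respondent counts:
  (100/1000)×60.9 + (450/1000)×59.8 + (100/1000)×88.8 + (350/1000)×38.8 = 55.46%
Reweighting by population income bracket shares:
  0.59×60.9 + 0.09×59.8 + 0.18×88.8 + 0.14×38.8 = 62.729%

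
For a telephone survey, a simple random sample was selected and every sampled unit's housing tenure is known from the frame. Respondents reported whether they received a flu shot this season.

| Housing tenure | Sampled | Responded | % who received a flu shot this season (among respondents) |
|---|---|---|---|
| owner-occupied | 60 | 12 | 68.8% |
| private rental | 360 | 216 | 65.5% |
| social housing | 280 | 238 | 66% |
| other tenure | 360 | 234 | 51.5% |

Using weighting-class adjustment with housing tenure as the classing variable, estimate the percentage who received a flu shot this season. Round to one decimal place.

Class response rates: owner-occupied 12/60 = 20%, private rental 216/360 = 60%, social housing 238/280 = 85%, other tenure 234/360 = 65%.
Each respondent's weight = sampled/responded in their class; summing within a class gives n_sampled, so:
  owner-occupied: 60 × 68.8 = 4128
  private rental: 360 × 65.5 = 23,580
  social housing: 280 × 66 = 18,480
  other tenure: 360 × 51.5 = 18,540
Adjusted estimate = 64,728 / 1,060 = 61.0642 → 61.1%.

61.1%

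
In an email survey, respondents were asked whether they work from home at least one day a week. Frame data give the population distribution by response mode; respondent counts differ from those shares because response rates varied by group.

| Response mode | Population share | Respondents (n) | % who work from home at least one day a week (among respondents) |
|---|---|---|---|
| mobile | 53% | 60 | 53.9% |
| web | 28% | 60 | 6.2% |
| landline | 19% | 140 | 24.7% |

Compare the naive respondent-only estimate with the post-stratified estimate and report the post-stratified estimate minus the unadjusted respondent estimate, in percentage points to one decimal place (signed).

Unadjusted (pooled respondent) estimate weights by respondent counts:
  (60/260)×53.9 + (60/260)×6.2 + (140/260)×24.7 = 27.1692%
Post-stratifying to population shares instead:
  0.53×53.9 + 0.28×6.2 + 0.19×24.7 = 34.996%
Difference = 34.996 − 27.1692 = 7.8268 pp.

+7.8 percentage points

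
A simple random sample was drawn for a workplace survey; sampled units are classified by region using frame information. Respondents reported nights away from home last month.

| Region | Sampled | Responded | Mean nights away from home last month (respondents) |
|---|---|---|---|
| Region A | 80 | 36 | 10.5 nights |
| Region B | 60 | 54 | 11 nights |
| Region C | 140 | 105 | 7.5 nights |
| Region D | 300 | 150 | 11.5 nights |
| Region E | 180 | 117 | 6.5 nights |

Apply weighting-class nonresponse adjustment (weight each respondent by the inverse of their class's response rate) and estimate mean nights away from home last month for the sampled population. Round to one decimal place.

Class response rates: Region A 36/80 = 45%, Region B 54/60 = 90%, Region C 105/140 = 75%, Region D 150/300 = 50%, Region E 117/180 = 65%.
Weighting each respondent by the inverse class response rate inflates each class back to its sampled size, so the class weight is n_sampled:
  Region A: 80 × 10.5 = 840
  Region B: 60 × 11 = 660
  Region C: 140 × 7.5 = 1050
  Region D: 300 × 11.5 = 3450
  Region E: 180 × 6.5 = 1170
Adjusted estimate = 7170 / 760 = 9.43421 → 9.4.

9.4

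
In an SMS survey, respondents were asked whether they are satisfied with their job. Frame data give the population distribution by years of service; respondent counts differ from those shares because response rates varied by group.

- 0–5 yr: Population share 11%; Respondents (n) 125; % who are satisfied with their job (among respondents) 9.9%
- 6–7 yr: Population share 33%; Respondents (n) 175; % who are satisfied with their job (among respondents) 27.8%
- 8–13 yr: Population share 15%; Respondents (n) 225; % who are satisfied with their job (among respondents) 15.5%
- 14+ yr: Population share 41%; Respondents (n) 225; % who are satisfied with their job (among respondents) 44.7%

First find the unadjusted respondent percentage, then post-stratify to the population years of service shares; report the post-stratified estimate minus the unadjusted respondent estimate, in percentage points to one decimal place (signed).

Naive respondent-only estimate (weights = respondent counts):
  (125/750)×9.9 + (175/750)×27.8 + (225/750)×15.5 + (225/750)×44.7 = 26.1967%
Post-stratified estimate weights by population shares:
  0.11×9.9 + 0.33×27.8 + 0.15×15.5 + 0.41×44.7 = 30.915%
Difference = 30.915 − 26.1967 = 4.7183 pp.

+4.7 percentage points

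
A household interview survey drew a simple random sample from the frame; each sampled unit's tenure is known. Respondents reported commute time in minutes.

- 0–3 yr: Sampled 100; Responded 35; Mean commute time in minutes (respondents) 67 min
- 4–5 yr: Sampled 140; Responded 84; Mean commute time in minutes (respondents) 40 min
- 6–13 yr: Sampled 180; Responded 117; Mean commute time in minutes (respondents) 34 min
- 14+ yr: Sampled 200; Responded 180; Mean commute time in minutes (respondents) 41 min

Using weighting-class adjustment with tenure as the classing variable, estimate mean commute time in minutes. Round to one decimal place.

Class response rates: 0–3 yr 35/100 = 35%, 4–5 yr 84/140 = 60%, 6–13 yr 117/180 = 65%, 14+ yr 180/200 = 90%.
Inverse-response-rate weighting restores each class to its sampled count, so class totals weight by n_sampled:
  0–3 yr: 100 × 67 = 6700
  4–5 yr: 140 × 40 = 5600
  6–13 yr: 180 × 34 = 6120
  14+ yr: 200 × 41 = 8200
Adjusted estimate = 26,620 / 620 = 42.9355 → 42.9.

42.9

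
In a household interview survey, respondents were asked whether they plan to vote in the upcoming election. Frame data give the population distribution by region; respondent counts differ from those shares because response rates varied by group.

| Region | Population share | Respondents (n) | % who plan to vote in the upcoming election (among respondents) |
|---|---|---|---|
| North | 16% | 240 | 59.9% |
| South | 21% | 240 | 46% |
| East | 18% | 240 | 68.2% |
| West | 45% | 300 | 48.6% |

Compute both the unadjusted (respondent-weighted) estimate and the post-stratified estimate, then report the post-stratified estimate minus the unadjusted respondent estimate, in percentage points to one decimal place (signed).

Without adjustment, the pooled respondent share is:
  (240/1020)×59.9 + (240/1020)×46 + (240/1020)×68.2 + (300/1020)×48.6 = 55.2588%
Post-stratified estimate weights by population shares:
  0.16×59.9 + 0.21×46 + 0.18×68.2 + 0.45×48.6 = 53.39%
Difference = 53.39 − 55.2588 = -1.8688 pp.

-1.9 percentage points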